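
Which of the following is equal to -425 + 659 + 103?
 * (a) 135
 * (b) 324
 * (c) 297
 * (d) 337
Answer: d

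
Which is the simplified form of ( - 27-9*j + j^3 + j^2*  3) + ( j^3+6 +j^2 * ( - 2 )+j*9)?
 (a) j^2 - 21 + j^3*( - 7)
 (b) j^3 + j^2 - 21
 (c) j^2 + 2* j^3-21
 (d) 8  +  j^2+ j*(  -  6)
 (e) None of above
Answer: c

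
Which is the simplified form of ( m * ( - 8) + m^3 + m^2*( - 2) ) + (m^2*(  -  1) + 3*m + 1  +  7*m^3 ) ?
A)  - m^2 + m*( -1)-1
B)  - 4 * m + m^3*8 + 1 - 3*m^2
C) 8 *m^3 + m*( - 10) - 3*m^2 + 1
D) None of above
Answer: D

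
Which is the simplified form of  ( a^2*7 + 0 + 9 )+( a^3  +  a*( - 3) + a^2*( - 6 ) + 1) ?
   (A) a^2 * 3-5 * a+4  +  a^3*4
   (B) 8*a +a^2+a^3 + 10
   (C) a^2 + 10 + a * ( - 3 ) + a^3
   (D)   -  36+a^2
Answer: C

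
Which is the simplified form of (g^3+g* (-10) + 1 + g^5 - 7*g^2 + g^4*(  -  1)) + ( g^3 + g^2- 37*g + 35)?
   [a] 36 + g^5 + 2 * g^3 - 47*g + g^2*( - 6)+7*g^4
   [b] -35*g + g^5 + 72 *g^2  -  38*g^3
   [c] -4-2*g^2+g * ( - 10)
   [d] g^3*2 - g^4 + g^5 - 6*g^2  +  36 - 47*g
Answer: d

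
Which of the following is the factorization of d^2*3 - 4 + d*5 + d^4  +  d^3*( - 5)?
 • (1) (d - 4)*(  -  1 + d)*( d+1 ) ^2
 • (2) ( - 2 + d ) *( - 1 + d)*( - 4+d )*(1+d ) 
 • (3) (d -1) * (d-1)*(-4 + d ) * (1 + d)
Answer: 3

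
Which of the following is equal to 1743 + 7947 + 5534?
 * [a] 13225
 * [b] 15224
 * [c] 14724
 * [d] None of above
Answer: b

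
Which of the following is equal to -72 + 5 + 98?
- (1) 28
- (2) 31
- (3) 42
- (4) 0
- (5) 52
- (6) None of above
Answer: 2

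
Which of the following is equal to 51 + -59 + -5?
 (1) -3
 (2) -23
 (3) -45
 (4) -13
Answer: 4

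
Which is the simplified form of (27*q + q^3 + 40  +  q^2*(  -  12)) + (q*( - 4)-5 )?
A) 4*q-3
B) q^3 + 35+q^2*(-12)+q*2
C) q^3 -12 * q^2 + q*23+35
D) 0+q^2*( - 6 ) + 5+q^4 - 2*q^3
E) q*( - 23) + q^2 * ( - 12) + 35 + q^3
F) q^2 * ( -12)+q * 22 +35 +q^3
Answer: C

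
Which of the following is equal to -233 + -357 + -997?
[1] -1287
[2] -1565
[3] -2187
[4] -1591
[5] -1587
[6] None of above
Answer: 5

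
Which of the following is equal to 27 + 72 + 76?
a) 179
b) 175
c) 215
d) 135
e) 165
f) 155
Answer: b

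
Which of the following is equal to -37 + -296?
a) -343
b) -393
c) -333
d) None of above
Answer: c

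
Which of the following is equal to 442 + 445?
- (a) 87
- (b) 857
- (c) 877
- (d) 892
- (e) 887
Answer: e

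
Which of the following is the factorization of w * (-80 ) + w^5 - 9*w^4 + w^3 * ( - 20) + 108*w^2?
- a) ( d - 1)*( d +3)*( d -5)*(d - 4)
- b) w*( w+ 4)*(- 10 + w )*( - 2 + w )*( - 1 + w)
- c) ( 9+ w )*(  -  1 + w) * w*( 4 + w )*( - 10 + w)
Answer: b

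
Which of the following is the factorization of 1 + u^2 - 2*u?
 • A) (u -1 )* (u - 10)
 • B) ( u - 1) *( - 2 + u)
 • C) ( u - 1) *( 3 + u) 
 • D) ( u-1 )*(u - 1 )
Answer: D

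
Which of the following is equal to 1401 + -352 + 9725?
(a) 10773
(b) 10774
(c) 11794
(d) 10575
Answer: b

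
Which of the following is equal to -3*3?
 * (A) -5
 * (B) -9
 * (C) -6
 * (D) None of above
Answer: B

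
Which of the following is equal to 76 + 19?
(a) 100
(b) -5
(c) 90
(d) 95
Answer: d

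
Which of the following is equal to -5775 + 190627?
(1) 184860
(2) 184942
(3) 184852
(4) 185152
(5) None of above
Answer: 3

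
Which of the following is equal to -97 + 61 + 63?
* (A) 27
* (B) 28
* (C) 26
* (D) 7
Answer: A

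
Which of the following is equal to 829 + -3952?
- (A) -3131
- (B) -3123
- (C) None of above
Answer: B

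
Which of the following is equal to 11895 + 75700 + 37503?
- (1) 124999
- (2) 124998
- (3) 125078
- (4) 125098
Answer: 4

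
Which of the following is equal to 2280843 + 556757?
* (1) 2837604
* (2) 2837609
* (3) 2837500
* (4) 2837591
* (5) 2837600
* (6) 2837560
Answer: 5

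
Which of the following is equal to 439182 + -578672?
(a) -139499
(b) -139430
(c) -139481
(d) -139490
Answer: d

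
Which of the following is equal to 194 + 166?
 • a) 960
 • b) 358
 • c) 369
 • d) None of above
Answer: d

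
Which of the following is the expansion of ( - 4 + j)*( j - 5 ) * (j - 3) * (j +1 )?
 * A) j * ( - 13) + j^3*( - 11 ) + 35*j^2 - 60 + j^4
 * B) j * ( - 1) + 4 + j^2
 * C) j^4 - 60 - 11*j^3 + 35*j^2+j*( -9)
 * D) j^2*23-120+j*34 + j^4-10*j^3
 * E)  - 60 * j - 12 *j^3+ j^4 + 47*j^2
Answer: A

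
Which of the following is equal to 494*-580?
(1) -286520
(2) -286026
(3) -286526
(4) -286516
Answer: 1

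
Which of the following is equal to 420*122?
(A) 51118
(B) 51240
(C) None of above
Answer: B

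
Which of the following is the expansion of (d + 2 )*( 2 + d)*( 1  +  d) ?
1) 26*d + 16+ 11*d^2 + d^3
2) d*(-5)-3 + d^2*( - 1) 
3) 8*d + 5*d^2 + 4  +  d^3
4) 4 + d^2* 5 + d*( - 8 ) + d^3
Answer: 3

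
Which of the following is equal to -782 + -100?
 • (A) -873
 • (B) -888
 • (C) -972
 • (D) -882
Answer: D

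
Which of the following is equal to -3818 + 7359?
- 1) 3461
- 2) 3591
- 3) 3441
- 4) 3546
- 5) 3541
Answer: 5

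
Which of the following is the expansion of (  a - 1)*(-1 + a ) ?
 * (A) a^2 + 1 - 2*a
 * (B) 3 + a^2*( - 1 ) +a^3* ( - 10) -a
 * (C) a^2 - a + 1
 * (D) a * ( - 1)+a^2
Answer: A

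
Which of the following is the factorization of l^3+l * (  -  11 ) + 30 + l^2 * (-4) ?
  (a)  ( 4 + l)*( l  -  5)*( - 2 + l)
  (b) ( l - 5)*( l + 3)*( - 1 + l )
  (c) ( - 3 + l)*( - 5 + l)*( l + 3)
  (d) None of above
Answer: d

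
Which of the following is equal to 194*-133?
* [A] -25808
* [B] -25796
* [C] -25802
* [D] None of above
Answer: C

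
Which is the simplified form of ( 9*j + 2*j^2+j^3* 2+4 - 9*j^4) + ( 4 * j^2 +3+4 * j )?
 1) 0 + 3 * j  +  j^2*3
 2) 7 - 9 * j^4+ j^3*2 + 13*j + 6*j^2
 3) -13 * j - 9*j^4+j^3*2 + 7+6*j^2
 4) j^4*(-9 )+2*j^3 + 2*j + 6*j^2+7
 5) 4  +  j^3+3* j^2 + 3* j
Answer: 2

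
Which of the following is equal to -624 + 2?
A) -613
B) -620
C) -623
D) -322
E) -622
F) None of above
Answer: E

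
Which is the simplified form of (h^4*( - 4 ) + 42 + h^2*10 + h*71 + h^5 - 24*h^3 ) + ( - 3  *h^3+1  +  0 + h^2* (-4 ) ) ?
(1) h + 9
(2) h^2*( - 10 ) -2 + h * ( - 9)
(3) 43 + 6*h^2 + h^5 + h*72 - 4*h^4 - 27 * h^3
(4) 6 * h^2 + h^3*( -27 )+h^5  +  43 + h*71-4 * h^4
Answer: 4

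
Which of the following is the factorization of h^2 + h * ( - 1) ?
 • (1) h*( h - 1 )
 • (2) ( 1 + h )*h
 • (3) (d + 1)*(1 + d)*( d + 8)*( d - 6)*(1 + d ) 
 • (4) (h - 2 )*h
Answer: 1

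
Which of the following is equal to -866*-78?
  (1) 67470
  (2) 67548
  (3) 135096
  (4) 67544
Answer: 2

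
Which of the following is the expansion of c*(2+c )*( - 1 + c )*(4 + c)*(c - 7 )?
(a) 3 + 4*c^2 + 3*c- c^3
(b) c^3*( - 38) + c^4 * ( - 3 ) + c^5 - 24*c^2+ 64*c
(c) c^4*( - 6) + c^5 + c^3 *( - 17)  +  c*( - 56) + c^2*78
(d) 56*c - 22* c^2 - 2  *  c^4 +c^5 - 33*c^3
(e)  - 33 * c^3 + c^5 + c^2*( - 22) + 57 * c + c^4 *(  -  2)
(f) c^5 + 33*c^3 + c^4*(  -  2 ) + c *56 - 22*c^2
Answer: d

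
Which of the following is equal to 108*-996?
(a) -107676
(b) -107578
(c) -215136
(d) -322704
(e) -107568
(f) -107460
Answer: e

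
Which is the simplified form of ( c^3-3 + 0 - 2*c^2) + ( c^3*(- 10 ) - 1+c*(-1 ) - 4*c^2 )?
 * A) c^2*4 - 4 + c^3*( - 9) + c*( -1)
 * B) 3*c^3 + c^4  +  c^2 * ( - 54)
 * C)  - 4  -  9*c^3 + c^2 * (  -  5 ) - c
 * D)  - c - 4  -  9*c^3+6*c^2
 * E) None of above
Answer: E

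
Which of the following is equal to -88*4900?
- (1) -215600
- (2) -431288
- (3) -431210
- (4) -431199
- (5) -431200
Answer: 5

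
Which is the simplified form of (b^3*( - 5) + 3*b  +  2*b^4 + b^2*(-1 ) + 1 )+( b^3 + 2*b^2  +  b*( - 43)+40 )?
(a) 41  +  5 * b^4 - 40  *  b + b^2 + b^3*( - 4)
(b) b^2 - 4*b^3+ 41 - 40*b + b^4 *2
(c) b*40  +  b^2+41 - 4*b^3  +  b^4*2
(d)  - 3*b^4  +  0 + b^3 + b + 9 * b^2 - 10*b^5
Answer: b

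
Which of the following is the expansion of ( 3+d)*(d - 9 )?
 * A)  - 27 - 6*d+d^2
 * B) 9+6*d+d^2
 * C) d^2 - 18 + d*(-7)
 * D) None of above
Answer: A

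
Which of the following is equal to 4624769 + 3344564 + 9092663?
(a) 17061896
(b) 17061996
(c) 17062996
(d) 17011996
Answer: b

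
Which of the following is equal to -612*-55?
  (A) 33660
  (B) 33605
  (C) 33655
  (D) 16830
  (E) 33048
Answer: A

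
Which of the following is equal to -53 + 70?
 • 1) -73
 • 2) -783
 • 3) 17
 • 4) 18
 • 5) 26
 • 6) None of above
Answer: 3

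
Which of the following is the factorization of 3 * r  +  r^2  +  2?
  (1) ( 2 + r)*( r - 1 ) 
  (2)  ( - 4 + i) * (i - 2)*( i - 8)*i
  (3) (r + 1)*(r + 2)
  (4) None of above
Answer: 3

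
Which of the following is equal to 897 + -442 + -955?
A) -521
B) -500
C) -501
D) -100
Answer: B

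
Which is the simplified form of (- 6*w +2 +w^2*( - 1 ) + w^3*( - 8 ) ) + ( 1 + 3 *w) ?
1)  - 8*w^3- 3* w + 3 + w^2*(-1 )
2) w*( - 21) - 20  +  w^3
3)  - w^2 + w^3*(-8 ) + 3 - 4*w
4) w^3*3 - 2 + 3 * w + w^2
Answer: 1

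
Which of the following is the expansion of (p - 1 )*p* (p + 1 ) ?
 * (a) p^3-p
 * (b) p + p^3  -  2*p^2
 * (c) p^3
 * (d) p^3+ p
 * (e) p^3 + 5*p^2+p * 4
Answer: a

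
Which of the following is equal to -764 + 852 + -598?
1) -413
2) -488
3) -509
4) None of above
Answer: 4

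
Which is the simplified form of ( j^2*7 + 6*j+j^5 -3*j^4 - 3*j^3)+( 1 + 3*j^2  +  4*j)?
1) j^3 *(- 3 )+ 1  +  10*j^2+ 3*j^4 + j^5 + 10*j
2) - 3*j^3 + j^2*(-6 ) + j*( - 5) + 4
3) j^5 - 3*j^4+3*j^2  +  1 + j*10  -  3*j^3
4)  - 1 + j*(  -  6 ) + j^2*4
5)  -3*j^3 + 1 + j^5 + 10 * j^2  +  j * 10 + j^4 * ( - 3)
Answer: 5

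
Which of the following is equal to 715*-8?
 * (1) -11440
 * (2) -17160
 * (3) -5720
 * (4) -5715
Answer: 3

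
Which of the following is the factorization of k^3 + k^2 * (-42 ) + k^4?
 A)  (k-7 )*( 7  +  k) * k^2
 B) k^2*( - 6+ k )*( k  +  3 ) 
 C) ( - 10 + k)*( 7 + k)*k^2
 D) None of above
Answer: D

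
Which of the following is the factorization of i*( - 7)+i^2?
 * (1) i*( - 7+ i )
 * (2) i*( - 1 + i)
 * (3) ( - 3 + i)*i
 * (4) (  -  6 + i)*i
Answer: 1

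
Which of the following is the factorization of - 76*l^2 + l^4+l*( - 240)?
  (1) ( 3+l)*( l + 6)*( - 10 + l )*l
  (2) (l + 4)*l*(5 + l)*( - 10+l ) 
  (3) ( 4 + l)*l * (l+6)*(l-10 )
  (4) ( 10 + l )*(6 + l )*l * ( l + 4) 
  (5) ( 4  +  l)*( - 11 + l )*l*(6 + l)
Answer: 3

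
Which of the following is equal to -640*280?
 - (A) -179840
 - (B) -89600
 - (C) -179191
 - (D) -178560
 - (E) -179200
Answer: E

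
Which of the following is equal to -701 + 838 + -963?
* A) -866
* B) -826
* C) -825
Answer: B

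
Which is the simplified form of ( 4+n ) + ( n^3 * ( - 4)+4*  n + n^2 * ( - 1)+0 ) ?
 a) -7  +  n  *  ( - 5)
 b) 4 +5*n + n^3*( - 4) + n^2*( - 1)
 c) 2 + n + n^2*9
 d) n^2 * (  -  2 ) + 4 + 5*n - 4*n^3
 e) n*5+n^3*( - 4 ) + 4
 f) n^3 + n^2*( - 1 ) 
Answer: b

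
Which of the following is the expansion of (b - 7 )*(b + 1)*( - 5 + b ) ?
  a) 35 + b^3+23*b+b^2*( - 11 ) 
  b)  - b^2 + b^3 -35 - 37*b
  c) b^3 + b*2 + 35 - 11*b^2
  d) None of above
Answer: a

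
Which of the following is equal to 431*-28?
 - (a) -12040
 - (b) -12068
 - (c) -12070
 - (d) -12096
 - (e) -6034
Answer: b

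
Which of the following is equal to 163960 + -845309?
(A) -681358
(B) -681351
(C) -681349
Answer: C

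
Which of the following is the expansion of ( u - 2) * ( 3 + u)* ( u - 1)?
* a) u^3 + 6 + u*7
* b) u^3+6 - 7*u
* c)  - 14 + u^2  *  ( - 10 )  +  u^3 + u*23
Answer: b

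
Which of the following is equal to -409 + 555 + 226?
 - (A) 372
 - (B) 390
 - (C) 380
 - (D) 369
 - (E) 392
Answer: A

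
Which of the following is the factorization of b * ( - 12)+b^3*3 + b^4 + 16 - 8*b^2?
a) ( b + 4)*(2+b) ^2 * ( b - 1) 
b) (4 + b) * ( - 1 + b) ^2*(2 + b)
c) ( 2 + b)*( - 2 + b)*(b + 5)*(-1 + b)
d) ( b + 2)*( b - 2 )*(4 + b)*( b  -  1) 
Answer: d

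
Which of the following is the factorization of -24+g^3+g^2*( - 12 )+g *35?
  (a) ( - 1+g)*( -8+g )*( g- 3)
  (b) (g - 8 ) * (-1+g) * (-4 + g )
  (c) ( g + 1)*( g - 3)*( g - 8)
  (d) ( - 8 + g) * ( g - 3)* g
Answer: a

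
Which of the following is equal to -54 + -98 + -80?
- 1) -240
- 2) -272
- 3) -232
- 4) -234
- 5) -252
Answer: 3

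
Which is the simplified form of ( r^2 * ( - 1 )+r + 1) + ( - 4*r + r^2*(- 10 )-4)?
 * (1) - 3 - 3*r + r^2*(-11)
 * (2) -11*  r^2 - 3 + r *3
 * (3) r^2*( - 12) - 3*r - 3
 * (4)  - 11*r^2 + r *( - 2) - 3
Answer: 1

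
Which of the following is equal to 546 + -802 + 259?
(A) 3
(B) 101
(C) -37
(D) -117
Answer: A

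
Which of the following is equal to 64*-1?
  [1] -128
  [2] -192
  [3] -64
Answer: 3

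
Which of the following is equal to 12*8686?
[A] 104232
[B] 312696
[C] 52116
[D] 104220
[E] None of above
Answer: A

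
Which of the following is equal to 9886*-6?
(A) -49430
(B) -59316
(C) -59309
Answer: B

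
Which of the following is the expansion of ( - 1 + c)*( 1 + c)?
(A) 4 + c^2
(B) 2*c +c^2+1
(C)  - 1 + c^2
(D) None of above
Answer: C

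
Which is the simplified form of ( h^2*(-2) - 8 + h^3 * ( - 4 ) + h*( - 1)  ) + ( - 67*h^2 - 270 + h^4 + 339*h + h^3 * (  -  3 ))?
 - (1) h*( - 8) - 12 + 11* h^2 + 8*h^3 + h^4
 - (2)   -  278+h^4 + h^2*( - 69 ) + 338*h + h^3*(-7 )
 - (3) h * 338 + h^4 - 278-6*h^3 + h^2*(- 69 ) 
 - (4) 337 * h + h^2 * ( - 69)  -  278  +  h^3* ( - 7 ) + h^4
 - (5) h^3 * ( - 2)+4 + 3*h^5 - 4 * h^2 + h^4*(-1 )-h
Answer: 2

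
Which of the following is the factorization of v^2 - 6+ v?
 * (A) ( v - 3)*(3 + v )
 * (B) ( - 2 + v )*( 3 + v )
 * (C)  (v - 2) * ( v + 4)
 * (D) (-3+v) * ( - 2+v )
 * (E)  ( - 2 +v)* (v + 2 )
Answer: B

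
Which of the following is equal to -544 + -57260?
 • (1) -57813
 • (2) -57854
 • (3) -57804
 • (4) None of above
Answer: 3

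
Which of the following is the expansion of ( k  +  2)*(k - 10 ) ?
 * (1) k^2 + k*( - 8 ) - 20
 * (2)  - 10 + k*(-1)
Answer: 1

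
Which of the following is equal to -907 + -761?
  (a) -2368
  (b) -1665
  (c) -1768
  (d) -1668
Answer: d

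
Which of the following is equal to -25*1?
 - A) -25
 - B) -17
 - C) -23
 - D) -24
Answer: A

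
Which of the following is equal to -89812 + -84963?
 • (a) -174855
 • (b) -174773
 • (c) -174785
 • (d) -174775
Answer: d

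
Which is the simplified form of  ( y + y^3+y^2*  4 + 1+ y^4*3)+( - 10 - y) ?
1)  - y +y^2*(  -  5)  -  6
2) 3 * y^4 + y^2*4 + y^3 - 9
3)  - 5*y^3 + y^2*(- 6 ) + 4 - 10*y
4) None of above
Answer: 2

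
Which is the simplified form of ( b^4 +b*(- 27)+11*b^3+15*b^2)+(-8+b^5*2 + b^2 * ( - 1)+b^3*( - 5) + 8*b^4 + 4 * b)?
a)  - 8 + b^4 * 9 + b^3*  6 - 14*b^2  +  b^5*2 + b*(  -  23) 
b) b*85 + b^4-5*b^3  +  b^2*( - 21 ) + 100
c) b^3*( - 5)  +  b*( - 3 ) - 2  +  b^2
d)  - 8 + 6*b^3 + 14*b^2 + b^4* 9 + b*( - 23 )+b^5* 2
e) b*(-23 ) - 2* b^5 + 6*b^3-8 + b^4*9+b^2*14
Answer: d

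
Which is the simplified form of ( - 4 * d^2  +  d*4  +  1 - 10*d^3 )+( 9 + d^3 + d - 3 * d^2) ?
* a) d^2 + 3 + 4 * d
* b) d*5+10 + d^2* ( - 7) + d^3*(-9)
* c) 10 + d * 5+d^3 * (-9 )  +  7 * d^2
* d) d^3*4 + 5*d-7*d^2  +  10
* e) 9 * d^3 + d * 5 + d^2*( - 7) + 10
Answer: b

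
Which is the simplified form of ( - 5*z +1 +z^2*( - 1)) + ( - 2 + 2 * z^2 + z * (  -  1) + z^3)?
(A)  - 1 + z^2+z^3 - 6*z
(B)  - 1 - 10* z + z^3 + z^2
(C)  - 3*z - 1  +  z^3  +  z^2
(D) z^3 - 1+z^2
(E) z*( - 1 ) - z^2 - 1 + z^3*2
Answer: A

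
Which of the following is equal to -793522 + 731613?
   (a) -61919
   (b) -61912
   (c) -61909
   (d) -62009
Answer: c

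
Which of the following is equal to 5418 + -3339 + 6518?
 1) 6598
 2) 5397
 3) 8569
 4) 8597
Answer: 4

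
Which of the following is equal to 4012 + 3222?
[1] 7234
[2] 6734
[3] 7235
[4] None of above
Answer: 1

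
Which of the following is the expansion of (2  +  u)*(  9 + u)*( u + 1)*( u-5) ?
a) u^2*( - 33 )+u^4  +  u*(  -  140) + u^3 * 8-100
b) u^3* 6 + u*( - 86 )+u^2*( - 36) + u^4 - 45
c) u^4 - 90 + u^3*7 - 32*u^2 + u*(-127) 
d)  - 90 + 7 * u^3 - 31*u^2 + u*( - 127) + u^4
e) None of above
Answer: d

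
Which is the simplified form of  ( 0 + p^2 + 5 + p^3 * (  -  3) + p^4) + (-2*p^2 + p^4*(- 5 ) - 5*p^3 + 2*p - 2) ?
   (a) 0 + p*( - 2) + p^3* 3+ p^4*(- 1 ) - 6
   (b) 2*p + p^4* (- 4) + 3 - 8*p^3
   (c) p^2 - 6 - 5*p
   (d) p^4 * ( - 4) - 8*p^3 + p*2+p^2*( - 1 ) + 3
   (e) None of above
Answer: d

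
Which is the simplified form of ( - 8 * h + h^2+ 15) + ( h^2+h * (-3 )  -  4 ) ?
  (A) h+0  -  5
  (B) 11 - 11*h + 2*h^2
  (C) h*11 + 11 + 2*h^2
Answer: B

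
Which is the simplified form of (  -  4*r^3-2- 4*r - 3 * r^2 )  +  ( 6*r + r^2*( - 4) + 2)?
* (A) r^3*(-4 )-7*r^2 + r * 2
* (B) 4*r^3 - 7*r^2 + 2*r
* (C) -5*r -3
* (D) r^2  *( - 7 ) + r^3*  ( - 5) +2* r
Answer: A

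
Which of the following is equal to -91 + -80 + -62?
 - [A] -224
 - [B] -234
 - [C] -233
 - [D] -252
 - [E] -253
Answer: C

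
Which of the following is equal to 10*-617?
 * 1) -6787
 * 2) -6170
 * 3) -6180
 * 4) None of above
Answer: 2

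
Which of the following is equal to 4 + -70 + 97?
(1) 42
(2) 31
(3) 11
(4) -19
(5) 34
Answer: 2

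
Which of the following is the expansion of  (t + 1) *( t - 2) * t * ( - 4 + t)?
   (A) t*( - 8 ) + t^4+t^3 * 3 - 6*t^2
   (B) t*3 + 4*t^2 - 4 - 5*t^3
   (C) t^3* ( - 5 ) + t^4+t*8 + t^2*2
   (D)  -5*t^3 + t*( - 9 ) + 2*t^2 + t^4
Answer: C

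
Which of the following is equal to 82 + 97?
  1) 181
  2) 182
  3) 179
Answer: 3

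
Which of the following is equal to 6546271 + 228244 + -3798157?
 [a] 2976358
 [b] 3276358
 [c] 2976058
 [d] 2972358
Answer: a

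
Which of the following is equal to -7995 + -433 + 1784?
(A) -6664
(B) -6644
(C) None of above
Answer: B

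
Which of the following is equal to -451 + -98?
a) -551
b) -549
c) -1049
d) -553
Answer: b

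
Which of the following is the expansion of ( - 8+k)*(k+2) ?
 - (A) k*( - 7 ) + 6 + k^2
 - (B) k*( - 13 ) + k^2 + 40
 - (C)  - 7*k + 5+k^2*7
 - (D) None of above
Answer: D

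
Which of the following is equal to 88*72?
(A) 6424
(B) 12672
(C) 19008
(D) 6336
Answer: D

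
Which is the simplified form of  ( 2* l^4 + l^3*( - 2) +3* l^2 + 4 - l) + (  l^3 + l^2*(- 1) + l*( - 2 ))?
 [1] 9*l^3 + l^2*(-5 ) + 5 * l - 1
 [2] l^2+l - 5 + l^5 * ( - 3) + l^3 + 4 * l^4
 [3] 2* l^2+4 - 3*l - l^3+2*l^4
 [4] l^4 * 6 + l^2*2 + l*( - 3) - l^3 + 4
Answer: 3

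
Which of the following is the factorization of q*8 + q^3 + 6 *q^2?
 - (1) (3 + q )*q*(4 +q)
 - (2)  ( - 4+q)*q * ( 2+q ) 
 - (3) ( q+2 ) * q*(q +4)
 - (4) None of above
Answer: 3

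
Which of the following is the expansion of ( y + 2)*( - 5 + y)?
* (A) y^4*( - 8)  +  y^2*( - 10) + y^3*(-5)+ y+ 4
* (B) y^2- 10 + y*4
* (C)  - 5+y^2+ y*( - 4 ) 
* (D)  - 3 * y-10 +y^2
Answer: D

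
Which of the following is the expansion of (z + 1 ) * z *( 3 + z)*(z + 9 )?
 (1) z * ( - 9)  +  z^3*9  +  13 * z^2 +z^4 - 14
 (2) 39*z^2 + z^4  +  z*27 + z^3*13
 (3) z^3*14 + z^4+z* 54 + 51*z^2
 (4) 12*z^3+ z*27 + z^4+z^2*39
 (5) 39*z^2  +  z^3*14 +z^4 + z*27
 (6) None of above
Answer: 2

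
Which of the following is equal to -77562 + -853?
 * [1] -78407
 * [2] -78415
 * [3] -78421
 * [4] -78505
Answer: 2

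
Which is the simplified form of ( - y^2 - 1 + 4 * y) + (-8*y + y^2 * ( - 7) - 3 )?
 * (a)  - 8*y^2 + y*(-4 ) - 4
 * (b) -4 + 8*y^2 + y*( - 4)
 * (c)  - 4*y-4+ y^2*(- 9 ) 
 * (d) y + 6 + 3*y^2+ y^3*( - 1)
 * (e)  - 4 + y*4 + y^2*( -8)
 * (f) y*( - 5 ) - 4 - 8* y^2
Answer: a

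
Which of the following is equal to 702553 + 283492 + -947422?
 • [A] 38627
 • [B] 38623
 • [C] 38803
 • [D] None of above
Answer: B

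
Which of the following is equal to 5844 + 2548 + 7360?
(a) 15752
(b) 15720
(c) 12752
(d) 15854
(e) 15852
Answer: a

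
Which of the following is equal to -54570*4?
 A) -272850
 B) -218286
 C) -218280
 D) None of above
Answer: C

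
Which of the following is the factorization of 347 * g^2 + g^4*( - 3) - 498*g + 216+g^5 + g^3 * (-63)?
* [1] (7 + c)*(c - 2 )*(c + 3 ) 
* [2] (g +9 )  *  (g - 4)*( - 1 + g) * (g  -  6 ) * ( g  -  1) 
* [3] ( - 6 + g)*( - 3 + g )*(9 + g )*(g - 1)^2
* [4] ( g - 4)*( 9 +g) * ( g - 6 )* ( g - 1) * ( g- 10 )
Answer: 2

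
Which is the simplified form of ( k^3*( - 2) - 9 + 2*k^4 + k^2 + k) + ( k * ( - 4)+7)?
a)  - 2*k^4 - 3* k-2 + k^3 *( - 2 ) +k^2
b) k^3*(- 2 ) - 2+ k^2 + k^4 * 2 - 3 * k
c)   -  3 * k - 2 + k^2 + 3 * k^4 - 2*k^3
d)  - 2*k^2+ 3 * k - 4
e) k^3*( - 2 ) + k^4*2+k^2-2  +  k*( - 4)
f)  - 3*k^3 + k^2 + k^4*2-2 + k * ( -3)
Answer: b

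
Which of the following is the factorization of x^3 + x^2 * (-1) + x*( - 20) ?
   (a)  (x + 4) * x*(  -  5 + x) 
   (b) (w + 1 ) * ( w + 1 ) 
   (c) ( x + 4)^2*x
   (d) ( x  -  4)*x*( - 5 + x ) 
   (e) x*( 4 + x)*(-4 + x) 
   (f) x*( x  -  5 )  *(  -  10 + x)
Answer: a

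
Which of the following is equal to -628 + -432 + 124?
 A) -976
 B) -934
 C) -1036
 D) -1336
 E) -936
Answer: E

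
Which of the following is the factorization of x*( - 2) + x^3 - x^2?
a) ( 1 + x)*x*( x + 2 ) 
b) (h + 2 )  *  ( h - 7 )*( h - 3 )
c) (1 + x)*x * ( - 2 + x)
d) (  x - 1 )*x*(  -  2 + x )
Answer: c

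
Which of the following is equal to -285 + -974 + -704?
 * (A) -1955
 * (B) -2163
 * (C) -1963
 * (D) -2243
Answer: C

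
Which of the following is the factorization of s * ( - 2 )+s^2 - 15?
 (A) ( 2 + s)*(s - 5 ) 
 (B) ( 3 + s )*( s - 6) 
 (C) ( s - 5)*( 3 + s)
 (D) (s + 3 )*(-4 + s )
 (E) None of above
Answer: C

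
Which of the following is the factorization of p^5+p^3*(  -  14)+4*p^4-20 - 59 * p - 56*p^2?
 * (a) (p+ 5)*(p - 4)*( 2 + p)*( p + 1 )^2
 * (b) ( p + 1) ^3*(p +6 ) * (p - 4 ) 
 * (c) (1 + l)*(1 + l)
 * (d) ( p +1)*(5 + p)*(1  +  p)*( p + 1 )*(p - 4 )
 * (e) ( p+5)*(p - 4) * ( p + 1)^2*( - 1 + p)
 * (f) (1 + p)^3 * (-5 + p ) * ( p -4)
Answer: d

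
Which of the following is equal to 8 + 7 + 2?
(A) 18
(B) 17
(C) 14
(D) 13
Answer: B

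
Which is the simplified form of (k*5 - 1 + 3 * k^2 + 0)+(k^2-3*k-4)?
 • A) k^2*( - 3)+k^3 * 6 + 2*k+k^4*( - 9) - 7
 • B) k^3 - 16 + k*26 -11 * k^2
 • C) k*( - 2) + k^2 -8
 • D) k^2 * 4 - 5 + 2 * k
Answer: D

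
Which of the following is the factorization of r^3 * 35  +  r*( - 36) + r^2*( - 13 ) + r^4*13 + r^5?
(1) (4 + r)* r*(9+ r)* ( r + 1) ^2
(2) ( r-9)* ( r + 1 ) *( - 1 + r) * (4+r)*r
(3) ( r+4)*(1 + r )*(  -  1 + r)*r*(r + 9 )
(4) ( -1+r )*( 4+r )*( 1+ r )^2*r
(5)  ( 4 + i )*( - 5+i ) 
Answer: 3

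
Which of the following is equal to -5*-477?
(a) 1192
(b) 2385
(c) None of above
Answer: b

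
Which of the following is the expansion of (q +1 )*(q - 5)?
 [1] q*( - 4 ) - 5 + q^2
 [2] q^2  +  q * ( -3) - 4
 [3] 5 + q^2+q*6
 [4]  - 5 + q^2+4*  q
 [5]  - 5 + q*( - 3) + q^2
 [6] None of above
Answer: 1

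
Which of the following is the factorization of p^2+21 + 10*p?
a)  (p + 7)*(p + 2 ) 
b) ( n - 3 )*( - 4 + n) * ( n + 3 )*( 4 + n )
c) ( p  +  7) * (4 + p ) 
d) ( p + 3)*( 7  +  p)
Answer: d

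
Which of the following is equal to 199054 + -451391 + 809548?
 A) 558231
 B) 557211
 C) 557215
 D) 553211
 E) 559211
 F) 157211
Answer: B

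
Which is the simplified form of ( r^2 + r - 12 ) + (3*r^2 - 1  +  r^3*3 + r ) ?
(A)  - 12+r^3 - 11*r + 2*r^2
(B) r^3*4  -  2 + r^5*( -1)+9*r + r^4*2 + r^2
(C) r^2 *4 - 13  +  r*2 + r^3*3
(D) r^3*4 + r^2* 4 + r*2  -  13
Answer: C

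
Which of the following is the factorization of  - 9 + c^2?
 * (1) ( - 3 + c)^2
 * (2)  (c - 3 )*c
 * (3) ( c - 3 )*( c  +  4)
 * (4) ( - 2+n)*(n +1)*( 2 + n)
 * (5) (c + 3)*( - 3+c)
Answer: 5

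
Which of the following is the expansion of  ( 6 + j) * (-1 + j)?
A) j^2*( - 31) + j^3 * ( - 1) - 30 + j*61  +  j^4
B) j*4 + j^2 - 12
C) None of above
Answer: C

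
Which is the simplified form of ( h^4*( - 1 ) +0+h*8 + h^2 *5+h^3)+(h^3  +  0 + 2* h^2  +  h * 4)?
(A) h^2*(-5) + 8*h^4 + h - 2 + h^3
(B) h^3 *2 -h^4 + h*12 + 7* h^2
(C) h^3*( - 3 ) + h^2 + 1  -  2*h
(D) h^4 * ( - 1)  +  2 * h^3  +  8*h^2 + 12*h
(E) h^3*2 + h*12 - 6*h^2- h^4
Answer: B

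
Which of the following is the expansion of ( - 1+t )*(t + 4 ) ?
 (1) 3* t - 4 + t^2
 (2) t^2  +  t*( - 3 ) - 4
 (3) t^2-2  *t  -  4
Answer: 1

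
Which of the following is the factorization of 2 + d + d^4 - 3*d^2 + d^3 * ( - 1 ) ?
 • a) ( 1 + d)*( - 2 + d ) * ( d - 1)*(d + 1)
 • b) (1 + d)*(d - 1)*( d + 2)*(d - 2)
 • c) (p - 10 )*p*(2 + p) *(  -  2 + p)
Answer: a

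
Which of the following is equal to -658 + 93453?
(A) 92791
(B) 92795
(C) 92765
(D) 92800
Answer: B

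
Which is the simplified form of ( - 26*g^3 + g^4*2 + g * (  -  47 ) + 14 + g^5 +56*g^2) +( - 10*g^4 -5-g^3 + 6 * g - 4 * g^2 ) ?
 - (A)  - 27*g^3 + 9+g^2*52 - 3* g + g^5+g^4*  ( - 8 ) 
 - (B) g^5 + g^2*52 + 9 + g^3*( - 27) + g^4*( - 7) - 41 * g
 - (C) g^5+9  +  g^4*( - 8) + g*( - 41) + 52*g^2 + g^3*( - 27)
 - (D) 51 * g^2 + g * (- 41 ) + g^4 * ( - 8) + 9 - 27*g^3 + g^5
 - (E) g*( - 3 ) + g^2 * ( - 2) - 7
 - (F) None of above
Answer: C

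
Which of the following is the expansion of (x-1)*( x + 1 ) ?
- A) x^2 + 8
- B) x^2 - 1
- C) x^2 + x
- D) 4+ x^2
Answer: B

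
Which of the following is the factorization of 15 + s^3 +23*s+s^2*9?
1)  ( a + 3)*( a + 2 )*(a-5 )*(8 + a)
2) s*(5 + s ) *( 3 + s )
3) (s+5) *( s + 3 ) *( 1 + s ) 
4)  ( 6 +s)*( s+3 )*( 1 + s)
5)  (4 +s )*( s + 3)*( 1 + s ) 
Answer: 3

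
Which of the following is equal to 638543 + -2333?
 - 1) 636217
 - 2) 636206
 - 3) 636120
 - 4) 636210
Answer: 4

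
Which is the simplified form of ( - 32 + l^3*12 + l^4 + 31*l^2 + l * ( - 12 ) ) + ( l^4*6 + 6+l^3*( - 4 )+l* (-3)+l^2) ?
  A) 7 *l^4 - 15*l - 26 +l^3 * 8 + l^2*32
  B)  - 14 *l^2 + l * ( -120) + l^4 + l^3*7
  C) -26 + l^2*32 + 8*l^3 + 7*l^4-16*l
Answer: A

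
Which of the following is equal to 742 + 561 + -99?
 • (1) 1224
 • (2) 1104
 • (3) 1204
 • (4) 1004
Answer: 3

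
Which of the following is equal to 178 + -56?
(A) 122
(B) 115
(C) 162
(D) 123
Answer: A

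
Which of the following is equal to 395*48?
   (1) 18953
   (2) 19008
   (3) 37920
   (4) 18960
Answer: 4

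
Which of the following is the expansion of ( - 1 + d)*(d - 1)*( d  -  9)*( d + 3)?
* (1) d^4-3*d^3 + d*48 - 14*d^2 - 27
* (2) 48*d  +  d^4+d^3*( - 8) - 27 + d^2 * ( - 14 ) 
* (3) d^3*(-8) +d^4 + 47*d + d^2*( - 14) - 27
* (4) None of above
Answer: 2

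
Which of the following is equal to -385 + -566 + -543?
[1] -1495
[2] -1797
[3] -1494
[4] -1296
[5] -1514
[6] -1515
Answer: 3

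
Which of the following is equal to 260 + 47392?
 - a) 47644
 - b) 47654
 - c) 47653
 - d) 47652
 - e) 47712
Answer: d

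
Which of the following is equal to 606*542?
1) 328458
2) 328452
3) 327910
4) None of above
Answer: 2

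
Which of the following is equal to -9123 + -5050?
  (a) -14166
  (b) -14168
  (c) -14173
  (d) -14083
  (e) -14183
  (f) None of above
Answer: c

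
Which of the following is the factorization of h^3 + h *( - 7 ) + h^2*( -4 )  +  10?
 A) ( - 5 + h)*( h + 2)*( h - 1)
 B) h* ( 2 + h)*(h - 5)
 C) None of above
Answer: A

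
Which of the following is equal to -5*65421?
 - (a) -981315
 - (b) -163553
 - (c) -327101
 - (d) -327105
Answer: d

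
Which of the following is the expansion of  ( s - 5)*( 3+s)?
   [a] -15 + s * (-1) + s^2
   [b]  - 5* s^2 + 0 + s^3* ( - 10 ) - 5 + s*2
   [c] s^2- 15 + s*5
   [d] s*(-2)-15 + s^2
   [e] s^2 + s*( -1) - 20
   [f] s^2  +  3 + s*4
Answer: d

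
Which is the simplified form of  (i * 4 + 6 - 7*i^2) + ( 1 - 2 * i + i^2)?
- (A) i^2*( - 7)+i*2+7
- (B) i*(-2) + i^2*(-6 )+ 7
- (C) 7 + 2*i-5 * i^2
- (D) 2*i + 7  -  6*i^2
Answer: D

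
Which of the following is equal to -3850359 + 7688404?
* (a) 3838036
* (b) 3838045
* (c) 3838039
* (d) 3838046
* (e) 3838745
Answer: b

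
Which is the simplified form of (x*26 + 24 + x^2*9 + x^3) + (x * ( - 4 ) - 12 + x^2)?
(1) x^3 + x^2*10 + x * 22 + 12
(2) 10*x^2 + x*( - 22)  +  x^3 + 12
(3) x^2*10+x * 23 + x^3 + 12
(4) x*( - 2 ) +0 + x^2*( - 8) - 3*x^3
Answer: 1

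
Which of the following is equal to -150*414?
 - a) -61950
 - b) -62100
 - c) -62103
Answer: b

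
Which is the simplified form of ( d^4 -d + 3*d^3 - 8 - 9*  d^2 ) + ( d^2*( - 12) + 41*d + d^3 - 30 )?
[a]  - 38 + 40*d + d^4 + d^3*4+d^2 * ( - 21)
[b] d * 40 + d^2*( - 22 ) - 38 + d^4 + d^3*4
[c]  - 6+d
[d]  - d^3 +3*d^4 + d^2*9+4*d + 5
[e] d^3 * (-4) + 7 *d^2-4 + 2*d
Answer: a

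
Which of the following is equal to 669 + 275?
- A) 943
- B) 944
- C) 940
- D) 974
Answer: B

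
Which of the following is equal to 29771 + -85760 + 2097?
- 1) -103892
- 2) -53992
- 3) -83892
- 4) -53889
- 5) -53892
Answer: 5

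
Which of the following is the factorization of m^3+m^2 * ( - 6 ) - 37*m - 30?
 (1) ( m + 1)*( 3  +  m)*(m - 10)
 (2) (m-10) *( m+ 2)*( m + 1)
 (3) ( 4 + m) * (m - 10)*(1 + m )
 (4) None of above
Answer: 1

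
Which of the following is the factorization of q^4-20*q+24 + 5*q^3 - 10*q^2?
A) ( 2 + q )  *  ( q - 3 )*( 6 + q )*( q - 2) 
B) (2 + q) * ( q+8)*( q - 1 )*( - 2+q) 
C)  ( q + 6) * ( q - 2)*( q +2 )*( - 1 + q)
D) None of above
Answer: C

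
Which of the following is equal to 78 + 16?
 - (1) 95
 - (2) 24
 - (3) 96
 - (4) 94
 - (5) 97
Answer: 4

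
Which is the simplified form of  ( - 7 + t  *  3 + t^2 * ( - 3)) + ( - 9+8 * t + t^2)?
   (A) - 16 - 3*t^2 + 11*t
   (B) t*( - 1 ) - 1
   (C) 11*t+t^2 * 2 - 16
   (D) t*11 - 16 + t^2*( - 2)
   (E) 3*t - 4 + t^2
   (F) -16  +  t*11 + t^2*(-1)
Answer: D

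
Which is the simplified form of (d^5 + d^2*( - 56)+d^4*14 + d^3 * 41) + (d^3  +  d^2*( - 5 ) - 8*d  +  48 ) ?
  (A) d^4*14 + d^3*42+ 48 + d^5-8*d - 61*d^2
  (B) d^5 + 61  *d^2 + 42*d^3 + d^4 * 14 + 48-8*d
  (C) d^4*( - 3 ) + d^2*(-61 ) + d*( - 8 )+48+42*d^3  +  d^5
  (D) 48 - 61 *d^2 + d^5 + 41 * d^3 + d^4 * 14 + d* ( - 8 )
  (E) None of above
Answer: A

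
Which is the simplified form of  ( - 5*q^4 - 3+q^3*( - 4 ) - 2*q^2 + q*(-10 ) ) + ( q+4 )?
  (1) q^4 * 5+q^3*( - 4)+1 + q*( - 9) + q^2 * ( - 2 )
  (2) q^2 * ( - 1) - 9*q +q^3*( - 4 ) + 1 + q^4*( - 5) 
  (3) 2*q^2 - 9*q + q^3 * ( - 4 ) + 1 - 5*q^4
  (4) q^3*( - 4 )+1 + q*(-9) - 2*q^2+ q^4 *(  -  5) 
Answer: 4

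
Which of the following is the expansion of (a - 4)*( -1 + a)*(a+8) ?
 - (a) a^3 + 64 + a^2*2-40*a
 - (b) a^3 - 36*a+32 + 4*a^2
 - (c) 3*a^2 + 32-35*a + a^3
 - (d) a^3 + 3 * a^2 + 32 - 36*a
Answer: d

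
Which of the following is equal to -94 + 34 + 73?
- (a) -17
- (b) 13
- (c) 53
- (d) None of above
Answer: b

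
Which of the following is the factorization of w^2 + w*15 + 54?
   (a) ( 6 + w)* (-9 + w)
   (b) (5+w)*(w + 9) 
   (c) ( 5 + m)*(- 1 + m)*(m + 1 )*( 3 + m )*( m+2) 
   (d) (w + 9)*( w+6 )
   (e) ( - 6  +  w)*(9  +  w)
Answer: d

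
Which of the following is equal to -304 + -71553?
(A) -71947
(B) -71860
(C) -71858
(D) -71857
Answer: D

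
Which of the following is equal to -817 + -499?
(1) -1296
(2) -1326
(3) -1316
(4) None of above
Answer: 3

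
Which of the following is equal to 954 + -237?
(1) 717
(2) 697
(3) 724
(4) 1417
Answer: 1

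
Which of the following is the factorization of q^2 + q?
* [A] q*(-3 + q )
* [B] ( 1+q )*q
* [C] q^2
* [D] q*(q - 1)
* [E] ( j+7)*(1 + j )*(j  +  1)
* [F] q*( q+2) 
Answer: B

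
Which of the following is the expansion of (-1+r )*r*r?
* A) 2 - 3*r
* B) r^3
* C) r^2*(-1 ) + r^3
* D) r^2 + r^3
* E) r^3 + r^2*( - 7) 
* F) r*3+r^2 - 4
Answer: C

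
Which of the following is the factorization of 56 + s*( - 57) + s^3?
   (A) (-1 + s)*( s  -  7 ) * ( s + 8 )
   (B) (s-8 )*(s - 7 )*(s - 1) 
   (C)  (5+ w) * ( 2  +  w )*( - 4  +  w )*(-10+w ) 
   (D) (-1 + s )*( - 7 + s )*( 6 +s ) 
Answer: A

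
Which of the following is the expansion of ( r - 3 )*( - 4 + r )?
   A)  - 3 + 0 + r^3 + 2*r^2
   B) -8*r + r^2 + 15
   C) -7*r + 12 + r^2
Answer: C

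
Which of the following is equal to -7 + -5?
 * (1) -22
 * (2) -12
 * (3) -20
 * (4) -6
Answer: 2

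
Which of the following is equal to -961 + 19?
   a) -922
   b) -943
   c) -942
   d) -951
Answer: c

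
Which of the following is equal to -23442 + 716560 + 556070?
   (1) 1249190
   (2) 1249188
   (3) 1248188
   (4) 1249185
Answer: 2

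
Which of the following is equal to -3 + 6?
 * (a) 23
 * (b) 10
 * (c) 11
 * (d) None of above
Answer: d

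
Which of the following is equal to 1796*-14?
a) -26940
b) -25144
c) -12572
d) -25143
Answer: b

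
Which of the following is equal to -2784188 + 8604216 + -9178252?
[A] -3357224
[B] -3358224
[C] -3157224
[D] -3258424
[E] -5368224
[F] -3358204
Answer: B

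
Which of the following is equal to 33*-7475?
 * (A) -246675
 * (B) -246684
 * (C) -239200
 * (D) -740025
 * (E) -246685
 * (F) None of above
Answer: A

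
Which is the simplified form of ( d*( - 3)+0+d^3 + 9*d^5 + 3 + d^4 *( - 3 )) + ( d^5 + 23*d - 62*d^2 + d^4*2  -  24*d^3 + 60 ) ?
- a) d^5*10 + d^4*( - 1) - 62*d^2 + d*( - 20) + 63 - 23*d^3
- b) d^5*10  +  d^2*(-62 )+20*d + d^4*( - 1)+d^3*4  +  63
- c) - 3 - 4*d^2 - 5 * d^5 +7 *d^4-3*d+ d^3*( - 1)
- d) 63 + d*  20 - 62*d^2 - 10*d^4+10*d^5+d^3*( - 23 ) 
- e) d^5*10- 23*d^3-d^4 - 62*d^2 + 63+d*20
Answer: e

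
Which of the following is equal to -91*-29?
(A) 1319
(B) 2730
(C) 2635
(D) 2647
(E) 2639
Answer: E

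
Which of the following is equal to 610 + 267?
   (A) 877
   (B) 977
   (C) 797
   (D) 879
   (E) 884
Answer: A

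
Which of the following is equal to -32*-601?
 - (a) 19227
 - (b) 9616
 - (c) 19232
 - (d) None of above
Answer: c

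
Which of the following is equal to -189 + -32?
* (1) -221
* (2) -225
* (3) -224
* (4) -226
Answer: 1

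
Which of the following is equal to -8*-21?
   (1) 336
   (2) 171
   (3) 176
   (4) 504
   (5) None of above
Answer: 5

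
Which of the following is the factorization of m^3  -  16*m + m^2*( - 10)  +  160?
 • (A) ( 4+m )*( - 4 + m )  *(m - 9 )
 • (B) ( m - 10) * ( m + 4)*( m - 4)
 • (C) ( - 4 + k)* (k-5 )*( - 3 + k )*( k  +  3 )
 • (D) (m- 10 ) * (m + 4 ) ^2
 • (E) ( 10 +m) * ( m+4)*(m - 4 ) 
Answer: B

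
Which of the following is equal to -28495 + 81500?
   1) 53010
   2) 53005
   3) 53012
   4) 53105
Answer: 2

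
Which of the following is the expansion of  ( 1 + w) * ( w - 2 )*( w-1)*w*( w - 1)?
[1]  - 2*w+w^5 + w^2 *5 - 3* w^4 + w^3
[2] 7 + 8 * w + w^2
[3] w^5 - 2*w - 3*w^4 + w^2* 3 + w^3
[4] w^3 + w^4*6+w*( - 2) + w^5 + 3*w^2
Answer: 3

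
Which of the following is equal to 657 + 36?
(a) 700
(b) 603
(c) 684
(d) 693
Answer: d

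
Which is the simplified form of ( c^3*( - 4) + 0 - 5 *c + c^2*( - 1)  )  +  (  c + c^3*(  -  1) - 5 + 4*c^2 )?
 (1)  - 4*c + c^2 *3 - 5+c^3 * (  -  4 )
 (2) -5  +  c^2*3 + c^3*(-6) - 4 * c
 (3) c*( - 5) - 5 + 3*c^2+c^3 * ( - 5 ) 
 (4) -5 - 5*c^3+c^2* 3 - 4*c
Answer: 4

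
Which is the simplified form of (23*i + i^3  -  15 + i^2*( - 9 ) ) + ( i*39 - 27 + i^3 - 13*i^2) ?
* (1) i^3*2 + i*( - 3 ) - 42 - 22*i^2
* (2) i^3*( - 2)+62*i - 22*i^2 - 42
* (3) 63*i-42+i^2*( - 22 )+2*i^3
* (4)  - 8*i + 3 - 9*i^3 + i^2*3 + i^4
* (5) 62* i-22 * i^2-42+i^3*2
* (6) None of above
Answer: 5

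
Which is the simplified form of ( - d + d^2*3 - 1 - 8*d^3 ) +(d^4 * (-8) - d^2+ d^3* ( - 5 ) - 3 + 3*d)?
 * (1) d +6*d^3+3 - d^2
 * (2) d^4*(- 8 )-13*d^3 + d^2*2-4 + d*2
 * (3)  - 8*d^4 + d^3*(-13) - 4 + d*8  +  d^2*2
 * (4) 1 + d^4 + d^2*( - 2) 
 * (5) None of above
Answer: 2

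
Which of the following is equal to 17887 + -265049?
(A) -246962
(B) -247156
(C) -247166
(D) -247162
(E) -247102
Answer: D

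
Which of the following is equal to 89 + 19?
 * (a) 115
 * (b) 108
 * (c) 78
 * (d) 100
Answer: b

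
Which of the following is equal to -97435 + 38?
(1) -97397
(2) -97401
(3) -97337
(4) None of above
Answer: 1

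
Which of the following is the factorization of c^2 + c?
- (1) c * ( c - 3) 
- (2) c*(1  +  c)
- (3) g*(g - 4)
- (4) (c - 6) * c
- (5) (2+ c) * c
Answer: 2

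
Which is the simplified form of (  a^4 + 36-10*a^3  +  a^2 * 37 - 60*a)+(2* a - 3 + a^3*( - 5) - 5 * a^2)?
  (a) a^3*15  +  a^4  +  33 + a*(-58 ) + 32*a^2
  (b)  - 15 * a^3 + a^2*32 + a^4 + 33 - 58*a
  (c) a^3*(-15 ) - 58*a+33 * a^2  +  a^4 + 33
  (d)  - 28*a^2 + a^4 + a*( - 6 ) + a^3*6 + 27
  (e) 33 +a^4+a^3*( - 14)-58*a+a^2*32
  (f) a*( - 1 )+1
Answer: b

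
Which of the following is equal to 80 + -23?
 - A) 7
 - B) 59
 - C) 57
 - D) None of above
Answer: C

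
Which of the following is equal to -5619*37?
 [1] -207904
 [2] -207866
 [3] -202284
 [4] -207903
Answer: 4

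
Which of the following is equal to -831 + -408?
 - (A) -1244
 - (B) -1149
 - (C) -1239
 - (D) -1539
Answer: C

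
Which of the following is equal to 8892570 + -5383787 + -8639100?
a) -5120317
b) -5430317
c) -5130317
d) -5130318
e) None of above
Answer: c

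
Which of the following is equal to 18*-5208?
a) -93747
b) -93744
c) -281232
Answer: b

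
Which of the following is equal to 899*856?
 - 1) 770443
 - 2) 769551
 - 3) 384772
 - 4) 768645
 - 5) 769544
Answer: 5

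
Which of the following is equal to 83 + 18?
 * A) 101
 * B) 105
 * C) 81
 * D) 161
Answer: A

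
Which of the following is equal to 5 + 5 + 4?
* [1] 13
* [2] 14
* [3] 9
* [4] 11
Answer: 2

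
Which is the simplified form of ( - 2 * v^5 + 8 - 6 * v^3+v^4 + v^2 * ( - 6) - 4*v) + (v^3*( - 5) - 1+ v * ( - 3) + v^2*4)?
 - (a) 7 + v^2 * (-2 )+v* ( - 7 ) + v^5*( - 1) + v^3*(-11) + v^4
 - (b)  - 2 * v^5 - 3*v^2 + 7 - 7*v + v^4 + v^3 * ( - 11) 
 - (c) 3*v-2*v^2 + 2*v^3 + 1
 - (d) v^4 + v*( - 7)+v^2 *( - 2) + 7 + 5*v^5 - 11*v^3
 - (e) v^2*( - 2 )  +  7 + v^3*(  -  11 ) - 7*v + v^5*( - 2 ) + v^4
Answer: e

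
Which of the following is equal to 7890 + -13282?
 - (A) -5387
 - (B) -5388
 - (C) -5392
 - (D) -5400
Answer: C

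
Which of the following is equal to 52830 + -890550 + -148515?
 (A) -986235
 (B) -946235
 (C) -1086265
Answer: A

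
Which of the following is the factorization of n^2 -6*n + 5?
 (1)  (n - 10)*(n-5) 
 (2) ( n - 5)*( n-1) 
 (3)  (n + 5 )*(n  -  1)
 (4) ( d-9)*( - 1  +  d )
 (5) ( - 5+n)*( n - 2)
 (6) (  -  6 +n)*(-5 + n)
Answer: 2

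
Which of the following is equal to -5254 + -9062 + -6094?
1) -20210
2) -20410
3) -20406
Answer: 2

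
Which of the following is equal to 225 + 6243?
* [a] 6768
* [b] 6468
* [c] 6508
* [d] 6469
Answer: b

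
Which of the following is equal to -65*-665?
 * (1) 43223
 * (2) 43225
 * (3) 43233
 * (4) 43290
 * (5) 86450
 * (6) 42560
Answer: 2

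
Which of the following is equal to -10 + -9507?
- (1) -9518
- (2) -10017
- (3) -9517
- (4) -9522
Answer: 3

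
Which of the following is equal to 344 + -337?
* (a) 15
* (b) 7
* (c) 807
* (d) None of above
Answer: b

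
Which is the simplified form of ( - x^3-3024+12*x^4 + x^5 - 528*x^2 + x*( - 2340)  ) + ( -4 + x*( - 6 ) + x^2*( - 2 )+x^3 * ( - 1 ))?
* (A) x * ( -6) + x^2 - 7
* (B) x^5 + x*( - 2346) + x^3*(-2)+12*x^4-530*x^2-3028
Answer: B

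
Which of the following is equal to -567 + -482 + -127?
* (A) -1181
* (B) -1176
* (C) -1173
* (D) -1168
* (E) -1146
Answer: B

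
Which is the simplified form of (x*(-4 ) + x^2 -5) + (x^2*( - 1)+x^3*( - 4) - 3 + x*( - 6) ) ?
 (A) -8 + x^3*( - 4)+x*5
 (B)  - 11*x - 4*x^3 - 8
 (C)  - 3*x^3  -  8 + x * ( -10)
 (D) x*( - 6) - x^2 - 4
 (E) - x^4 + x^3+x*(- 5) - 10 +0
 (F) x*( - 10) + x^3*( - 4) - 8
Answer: F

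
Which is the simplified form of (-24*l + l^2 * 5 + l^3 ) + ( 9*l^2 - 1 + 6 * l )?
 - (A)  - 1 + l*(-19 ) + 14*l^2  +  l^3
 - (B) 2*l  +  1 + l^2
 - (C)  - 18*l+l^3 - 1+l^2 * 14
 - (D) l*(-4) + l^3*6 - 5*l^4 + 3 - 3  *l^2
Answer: C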